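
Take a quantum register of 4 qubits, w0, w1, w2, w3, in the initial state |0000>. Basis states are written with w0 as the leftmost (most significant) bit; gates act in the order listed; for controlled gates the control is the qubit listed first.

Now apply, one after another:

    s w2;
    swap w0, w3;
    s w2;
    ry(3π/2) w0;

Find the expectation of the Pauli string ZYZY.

The expectation value of ZYZY is 0.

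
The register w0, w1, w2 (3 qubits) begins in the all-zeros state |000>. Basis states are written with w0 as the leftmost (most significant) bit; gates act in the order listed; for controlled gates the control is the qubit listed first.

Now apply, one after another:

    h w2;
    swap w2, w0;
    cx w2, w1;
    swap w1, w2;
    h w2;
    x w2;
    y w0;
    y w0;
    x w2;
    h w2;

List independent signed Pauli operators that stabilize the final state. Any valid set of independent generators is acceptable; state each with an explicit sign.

The final state is stabilized by the group generated by +XII, +IZI, +IIZ; other independent generating sets are equally valid.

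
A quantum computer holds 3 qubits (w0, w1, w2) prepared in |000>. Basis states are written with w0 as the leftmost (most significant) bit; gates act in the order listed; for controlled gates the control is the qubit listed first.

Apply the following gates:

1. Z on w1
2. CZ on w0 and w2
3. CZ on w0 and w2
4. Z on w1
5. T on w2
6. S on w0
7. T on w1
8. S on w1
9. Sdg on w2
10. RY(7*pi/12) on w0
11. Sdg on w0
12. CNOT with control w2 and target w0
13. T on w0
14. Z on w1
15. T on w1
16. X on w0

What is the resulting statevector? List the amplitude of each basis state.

After the circuit, the state carries amplitude (-sqrt(sqrt(2) + 2)/4 - sqrt(6 - 3*sqrt(2))/4)*exp(3*I*pi/4) on |000>, -sqrt(2 - sqrt(2))/4 + sqrt(3*sqrt(2) + 6)/4 on |100>, and 0 on every other basis state. Key observation: steps 1-4 multiply out to the identity, so the circuit reduces to the remaining gates.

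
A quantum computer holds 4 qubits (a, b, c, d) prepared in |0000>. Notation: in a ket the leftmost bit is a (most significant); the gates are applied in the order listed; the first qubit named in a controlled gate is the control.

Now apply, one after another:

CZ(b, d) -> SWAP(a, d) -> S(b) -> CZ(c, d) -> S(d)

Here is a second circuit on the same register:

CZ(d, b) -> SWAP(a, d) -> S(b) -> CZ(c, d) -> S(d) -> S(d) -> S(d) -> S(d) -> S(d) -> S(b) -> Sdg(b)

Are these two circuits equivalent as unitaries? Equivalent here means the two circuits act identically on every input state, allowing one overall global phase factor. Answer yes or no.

Yes: on every input state the two circuits agree up to one overall phase factor.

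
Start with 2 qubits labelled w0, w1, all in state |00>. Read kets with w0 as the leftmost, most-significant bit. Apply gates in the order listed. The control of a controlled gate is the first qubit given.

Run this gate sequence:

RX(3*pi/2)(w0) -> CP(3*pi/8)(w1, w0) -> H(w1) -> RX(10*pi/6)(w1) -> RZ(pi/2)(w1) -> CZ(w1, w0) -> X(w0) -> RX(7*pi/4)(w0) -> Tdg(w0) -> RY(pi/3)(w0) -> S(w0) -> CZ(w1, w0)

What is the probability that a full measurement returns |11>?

A full measurement returns |11> with probability sqrt(2)/16 + sqrt(3)/16 + 1/4.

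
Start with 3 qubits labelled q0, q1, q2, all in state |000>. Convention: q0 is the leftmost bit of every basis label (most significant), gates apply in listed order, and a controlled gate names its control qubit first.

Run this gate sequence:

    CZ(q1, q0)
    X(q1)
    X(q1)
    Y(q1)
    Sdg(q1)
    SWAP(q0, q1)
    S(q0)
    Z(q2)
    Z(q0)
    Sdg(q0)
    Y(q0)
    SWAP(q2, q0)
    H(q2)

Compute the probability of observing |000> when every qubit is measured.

The probability of measuring |000> is 1/2.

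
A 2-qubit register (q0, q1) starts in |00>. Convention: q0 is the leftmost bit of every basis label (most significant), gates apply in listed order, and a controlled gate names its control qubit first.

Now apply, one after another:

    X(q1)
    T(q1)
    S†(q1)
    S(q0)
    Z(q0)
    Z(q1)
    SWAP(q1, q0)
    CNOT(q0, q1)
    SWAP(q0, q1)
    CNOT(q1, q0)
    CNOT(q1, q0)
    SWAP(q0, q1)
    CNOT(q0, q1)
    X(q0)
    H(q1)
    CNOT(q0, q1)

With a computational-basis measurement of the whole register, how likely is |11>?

The probability of measuring |11> is 0. Key observation: gates 8-13 undo each other exactly, leaving only the rest of the circuit to track.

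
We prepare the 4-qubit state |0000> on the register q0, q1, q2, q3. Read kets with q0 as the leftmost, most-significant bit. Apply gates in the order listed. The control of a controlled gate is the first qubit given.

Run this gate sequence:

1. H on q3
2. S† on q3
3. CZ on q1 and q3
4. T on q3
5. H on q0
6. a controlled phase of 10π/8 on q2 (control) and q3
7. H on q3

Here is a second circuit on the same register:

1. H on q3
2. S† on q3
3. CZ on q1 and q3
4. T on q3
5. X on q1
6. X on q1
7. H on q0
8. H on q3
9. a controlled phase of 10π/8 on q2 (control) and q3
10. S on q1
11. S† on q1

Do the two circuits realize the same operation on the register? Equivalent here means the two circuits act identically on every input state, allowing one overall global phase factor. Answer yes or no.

No — the two circuits implement different unitaries, even allowing a global phase.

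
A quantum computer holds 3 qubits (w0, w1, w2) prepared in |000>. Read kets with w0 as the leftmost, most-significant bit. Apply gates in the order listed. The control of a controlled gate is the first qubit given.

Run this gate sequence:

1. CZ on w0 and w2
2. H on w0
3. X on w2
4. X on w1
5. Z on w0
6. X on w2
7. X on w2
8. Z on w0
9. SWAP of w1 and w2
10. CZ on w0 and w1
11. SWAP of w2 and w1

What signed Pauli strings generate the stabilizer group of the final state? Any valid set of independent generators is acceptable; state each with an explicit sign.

The stabilizer group can be generated by -XII, -IZI, -IIZ, among other valid generating sets.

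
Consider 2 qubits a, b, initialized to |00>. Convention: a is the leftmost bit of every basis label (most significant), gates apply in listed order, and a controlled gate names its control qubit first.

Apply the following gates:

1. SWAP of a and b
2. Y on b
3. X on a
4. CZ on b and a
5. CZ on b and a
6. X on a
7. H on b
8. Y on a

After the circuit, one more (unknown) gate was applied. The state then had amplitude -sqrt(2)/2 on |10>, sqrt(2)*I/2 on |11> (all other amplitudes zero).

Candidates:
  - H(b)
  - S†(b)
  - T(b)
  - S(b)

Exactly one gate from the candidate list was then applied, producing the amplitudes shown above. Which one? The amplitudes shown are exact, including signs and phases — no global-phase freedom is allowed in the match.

The unique candidate consistent with the amplitudes is S(b). Key observation: steps 3-6 multiply out to the identity, so the circuit reduces to the remaining gates.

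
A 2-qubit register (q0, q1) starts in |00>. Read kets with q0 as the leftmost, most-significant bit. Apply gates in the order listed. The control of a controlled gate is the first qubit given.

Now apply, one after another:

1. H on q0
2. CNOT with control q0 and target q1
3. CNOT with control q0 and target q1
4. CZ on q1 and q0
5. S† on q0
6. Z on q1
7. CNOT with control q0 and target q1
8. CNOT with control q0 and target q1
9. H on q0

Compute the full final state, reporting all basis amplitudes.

After the circuit, the state carries amplitude 1/2 - I/2 on |00>, 0 on |01>, 1/2 + I/2 on |10>, 0 on |11>.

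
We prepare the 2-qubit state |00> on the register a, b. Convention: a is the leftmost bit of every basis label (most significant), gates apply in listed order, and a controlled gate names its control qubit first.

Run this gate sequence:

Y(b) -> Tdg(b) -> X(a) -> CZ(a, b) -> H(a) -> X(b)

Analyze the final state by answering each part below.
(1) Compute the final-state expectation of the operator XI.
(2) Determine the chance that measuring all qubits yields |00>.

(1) In the final state, XI has expectation -1.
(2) A full measurement returns |00> with probability 1/2.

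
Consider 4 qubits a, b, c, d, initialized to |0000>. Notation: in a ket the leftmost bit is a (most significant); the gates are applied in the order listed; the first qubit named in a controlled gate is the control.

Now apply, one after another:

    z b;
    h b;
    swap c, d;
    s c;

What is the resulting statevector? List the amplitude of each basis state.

After the circuit, the state carries amplitude sqrt(2)/2 on |0000>, sqrt(2)/2 on |0100>, and 0 on every other basis state.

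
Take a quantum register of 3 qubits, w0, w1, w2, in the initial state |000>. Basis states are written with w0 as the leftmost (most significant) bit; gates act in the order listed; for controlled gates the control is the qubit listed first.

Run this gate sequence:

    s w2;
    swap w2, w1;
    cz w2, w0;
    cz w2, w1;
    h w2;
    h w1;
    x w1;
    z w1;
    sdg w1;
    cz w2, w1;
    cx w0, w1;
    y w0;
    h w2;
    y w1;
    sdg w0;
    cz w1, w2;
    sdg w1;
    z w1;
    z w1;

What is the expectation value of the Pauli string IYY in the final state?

The expectation value of IYY is 1.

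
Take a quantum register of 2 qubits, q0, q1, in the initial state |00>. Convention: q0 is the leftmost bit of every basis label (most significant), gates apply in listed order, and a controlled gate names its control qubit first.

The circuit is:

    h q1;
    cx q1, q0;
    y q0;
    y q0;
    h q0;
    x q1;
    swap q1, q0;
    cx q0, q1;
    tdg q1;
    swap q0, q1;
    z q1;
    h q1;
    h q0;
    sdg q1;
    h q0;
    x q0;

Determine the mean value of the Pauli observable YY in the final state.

The expectation value of YY is sqrt(2)/2.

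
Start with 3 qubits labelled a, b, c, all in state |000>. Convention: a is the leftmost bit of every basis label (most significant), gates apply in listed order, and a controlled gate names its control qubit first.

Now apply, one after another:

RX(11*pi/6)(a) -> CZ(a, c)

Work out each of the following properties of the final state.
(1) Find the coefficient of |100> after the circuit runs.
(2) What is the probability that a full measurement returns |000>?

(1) The amplitude on |100> is I*(-sqrt(6) + sqrt(2))/4.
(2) A full measurement returns |000> with probability sqrt(3)/4 + 1/2.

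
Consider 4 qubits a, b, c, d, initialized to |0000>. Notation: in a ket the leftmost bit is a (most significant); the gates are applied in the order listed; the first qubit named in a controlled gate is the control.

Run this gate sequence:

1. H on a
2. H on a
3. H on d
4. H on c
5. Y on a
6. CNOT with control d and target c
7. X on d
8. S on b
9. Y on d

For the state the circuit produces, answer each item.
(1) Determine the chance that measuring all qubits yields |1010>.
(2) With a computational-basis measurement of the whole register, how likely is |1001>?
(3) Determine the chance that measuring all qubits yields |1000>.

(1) The probability of measuring |1010> is 1/4. Key observation: steps 1-2 multiply out to the identity, so the circuit reduces to the remaining gates.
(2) Outcome |1001> occurs with probability 1/4.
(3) A full measurement returns |1000> with probability 1/4.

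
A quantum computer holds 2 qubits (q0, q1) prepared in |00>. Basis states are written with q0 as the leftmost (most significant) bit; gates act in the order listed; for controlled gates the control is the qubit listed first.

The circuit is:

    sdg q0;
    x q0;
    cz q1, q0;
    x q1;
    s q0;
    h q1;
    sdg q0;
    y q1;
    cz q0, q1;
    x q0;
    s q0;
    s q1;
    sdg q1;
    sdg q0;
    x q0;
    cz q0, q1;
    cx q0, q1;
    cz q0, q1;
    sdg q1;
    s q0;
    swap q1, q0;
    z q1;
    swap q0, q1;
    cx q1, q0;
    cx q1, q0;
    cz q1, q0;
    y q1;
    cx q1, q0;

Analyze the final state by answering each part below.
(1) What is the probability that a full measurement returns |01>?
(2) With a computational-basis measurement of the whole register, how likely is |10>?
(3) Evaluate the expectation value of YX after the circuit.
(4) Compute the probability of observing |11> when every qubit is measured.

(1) Outcome |01> occurs with probability 1/2. Key observation: gates 9-16 undo each other exactly, leaving only the rest of the circuit to track.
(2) The probability of measuring |10> is 1/2.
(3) The observable YX averages to 1.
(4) A full measurement returns |11> with probability 0.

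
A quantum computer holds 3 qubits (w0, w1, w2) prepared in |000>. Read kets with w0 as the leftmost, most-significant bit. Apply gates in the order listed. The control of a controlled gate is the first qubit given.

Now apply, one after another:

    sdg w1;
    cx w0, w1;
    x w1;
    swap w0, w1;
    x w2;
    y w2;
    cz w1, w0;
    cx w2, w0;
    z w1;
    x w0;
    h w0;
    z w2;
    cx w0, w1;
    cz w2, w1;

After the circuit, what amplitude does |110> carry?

The amplitude on |110> is -sqrt(2)*I/2.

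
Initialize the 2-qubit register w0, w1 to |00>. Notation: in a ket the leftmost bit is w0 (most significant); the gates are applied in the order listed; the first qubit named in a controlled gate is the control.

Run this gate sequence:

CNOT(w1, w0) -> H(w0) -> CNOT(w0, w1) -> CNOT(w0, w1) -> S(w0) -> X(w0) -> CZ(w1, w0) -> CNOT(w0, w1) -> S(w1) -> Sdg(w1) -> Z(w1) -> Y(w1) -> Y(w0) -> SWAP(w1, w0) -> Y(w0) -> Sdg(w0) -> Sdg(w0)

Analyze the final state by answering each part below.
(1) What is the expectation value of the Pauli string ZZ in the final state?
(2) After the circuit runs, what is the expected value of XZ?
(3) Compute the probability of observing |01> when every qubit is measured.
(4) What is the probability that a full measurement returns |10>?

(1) The observable ZZ averages to -1.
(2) The observable XZ averages to 0.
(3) Outcome |01> occurs with probability 1/2.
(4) The probability of measuring |10> is 1/2.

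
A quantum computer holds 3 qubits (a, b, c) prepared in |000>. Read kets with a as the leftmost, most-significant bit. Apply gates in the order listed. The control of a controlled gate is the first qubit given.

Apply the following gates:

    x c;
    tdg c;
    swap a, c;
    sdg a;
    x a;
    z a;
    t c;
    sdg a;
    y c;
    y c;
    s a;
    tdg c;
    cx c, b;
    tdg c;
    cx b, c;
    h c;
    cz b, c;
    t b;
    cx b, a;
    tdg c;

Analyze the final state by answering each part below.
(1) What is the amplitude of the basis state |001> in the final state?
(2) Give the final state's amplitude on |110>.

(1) The final state's coefficient on |001> equals -sqrt(2)/2.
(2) |110> carries amplitude 0 in the final state.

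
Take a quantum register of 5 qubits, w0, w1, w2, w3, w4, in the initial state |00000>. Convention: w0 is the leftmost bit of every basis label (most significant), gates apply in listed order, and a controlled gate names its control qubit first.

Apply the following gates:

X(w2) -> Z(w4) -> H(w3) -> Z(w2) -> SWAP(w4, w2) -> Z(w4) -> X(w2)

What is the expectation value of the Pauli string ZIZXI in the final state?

The expectation value of ZIZXI is -1.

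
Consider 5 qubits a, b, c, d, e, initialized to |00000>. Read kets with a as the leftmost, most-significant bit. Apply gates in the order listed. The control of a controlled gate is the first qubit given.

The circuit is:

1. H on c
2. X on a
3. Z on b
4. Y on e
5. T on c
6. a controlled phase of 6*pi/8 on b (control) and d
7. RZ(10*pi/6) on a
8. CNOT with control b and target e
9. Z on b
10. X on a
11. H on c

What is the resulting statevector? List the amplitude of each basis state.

After the circuit, the state carries amplitude -exp(7*I*pi/12)/2 - exp(I*pi/3)/2 on |00001>, -exp(I*pi/3)/2 + exp(7*I*pi/12)/2 on |00101>, and 0 on every other basis state.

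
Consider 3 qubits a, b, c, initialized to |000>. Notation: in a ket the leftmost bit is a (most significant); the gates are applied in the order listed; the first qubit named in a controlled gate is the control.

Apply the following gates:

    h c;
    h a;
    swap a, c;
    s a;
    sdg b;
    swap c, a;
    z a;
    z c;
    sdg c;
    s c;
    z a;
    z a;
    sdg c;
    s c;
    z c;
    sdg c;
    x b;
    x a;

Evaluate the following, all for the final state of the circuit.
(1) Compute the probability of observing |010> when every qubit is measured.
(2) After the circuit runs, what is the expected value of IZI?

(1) A full measurement returns |010> with probability 1/4. Key observation: the block from step 8 through step 15 cancels to the identity and can be dropped.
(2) In the final state, IZI has expectation -1.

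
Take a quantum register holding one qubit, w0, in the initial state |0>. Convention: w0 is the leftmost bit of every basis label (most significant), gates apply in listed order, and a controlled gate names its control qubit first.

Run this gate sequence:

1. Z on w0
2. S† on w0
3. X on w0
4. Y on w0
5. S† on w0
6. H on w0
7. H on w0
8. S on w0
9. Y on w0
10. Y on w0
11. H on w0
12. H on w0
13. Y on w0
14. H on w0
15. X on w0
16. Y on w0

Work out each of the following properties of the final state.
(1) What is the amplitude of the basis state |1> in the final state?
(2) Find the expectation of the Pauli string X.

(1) The amplitude on |1> is -sqrt(2)*I/2. Key observation: the block from step 4 through step 9 cancels to the identity and can be dropped.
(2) The expectation value of X is 1.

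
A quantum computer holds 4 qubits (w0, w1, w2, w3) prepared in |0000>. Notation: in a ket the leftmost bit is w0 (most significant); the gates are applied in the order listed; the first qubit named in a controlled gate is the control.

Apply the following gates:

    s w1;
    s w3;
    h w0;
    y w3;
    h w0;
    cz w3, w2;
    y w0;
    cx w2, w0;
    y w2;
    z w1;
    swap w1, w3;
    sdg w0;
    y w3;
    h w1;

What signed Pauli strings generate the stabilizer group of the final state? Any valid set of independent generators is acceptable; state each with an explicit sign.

The final state is stabilized by the group generated by -IXII, -ZIII, -IIZI, -IIIZ; other independent generating sets are equally valid.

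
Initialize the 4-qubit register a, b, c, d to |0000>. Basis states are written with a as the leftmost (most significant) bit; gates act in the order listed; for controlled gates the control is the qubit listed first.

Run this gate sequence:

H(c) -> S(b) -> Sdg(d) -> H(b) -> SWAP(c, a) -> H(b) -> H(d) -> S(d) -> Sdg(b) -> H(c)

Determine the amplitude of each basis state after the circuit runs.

The final amplitudes are sqrt(2)/4 on |0000>, sqrt(2)*I/4 on |0001>, sqrt(2)/4 on |0010>, sqrt(2)*I/4 on |0011>, 0 on |0100>, 0 on |0101>, 0 on |0110>, 0 on |0111>, sqrt(2)/4 on |1000>, sqrt(2)*I/4 on |1001>, sqrt(2)/4 on |1010>, sqrt(2)*I/4 on |1011>, 0 on |1100>, 0 on |1101>, 0 on |1110>, 0 on |1111>.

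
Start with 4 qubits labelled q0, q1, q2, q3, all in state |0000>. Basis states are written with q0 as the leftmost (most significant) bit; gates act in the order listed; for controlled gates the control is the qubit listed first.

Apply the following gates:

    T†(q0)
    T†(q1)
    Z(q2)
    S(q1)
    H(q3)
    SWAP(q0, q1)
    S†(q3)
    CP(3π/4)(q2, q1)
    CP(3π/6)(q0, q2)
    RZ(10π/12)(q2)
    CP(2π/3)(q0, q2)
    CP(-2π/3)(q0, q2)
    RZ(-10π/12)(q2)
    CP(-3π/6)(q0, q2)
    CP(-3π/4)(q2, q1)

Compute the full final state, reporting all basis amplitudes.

The resulting statevector has amplitude sqrt(2)/2 on |0000>, -sqrt(2)*I/2 on |0001>, and 0 on every other basis state. Key observation: gates 8-15 undo each other exactly, leaving only the rest of the circuit to track.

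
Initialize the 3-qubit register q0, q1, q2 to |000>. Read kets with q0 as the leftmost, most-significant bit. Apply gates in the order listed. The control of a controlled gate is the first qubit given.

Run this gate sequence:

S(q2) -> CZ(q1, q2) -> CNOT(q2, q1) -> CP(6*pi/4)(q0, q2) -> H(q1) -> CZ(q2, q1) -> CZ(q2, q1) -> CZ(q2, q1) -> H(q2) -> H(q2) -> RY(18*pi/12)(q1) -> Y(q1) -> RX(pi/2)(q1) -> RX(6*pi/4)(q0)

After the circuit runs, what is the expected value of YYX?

In the final state, YYX has expectation 0. Key observation: steps 7-8 multiply out to the identity, so the circuit reduces to the remaining gates.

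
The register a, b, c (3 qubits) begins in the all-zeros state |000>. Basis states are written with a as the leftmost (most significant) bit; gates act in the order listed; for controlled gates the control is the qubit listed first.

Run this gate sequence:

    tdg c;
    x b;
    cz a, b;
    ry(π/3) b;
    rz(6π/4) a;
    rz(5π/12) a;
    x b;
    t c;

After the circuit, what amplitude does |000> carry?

The final state's coefficient on |000> equals -sqrt(3)*exp(I*pi/24)/2.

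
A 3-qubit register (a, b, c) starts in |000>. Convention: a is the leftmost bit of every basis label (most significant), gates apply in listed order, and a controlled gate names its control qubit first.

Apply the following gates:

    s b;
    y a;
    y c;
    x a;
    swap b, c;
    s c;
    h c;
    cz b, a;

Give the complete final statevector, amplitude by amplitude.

After the circuit, the state carries amplitude -sqrt(2)/2 on |010>, -sqrt(2)/2 on |011>, and 0 on every other basis state.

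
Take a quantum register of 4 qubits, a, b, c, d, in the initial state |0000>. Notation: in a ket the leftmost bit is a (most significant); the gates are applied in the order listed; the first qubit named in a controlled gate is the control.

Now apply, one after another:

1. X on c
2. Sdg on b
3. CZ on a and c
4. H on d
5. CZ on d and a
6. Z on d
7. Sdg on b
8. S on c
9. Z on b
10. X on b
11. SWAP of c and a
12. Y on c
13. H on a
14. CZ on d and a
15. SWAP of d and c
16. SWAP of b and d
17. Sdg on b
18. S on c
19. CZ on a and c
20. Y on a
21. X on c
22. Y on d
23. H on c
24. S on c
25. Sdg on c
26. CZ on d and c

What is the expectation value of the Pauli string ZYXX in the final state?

In the final state, ZYXX has expectation 0. Key observation: the block from step 24 through step 25 cancels to the identity and can be dropped.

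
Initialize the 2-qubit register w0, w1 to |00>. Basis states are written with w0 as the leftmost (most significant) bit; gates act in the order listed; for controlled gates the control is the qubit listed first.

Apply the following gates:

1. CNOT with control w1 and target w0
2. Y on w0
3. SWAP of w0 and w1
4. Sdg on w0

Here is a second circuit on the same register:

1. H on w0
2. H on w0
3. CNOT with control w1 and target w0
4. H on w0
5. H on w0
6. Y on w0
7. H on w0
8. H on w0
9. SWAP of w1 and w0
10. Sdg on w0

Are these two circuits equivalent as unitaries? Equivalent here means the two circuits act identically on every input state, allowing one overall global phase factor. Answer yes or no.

Yes: on every input state the two circuits agree up to one overall phase factor.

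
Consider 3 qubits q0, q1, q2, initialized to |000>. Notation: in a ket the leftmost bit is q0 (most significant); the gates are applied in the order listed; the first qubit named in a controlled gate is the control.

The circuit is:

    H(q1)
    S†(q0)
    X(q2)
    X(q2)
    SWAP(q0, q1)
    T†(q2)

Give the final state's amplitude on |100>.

The amplitude on |100> is sqrt(2)/2.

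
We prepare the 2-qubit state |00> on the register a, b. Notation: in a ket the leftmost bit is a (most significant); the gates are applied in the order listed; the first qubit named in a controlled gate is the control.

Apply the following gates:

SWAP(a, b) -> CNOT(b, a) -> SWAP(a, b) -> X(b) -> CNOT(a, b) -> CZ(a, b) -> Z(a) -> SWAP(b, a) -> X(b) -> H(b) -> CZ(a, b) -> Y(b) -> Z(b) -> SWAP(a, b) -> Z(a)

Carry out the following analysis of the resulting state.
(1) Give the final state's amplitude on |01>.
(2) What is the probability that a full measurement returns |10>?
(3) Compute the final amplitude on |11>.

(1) |01> carries amplitude -sqrt(2)*I/2 in the final state.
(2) Outcome |10> occurs with probability 0.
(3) |11> carries amplitude sqrt(2)*I/2 in the final state.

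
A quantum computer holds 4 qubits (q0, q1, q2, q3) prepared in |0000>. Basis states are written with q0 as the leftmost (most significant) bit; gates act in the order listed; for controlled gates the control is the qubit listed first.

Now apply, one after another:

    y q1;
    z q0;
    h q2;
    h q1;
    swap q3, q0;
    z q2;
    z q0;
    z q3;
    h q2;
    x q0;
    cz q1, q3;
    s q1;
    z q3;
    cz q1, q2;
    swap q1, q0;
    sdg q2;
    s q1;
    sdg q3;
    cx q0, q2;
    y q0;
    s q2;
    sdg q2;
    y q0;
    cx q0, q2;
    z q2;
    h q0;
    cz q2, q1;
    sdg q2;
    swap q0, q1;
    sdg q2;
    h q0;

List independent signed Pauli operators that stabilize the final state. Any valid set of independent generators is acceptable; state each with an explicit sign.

The final state is stabilized by the group generated by -XIII, -IYII, -IIZI, +IIIZ; other independent generating sets are equally valid. Key observation: the block from step 19 through step 24 cancels to the identity and can be dropped.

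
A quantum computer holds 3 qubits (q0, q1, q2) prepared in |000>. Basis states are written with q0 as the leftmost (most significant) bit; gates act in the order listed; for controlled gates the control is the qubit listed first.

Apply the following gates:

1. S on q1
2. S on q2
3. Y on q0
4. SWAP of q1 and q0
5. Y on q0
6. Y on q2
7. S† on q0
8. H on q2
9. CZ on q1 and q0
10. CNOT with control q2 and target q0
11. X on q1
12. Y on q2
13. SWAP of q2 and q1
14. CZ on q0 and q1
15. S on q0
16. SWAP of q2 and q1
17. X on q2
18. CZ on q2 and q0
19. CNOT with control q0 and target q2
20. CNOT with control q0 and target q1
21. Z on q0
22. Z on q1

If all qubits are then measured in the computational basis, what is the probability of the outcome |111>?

A full measurement returns |111> with probability 1/2.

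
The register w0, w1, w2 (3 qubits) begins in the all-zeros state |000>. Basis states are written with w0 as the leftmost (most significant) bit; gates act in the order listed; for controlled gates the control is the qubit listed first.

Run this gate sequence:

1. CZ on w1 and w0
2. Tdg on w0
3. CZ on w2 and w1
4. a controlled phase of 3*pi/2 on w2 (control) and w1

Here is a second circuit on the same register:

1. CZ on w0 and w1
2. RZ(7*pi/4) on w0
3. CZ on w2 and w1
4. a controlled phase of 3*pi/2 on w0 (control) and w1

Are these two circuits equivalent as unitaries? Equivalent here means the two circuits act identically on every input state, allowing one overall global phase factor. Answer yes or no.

No — the two circuits implement different unitaries, even allowing a global phase.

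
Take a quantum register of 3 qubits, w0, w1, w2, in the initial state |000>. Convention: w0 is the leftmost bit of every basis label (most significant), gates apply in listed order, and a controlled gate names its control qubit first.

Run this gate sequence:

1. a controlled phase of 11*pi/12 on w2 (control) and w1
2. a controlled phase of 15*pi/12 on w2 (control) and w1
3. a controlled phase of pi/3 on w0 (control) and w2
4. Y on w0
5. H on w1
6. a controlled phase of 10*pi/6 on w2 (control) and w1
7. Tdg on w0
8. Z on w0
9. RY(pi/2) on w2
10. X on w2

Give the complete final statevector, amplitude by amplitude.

The resulting statevector has amplitude 0 on |000>, 0 on |001>, 0 on |010>, 0 on |011>, -exp(I*pi/4)/2 on |100>, -exp(I*pi/4)/2 on |101>, -exp(I*pi/4)/2 on |110>, -exp(I*pi/4)/2 on |111>.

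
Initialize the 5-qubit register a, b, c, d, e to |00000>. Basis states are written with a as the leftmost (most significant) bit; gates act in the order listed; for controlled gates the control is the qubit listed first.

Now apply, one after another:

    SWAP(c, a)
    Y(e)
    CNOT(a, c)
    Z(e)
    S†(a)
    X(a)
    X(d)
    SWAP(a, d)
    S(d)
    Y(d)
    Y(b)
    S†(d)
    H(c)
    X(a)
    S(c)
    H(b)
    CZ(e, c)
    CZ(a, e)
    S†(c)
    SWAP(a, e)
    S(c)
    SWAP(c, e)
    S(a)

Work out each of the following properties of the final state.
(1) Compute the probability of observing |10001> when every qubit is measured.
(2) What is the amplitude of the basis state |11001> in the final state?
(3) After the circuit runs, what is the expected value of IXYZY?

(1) Outcome |10001> occurs with probability 1/4.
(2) The final state's coefficient on |11001> equals -1/2.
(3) The expectation value of IXYZY is 0.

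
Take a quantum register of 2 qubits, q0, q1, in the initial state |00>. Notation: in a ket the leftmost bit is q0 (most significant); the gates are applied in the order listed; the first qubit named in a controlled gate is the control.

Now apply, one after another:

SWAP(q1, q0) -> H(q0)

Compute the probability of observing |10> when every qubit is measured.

A full measurement returns |10> with probability 1/2.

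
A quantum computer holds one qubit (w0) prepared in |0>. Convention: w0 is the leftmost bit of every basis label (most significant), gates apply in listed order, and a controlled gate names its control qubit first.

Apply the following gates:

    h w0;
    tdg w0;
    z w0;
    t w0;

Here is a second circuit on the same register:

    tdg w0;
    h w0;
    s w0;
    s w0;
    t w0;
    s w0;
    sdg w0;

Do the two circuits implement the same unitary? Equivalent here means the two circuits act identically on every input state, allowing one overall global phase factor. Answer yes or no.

No — the two circuits implement different unitaries, even allowing a global phase.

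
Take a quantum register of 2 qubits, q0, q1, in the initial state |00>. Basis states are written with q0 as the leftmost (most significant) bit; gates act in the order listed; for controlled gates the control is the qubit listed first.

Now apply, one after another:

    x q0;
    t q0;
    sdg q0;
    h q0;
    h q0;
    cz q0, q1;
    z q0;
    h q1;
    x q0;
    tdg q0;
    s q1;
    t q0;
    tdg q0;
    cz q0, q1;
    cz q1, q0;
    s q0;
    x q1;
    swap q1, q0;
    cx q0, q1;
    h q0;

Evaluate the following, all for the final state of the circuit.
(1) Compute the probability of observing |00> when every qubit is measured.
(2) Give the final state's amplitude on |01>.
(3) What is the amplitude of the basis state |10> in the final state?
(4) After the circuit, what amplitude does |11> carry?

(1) Outcome |00> occurs with probability 1/4.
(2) The final state's coefficient on |01> equals exp(3*I*pi/4)/2.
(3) The final state's coefficient on |10> equals -exp(I*pi/4)/2.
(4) |11> carries amplitude -exp(3*I*pi/4)/2 in the final state.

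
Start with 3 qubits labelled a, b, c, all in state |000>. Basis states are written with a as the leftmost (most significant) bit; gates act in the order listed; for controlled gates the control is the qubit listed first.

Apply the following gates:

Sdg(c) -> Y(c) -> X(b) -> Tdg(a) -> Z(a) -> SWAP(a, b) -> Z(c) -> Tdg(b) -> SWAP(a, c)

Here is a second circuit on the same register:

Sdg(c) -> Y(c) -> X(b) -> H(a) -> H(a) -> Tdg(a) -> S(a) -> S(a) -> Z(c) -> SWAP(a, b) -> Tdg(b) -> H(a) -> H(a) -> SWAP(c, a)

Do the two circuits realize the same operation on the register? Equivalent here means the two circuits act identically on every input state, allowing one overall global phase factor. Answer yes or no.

Yes — the two circuits implement the same unitary up to a global phase.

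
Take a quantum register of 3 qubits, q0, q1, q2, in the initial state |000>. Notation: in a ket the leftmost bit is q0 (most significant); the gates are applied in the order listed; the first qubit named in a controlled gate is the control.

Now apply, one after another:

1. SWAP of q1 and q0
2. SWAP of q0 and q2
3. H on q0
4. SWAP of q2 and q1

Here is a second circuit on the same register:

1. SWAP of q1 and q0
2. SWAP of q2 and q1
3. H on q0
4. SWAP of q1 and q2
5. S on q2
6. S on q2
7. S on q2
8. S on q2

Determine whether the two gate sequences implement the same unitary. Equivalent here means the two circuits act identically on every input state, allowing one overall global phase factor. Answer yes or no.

No — the two circuits implement different unitaries, even allowing a global phase.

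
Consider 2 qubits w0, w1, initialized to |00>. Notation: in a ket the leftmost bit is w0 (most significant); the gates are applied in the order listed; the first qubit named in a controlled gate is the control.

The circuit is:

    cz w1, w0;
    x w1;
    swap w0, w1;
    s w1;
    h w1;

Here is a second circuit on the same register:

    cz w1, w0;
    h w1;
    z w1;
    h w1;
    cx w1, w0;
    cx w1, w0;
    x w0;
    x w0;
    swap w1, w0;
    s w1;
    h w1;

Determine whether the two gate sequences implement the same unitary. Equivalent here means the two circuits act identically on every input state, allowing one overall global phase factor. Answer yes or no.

Yes: on every input state the two circuits agree up to one overall phase factor.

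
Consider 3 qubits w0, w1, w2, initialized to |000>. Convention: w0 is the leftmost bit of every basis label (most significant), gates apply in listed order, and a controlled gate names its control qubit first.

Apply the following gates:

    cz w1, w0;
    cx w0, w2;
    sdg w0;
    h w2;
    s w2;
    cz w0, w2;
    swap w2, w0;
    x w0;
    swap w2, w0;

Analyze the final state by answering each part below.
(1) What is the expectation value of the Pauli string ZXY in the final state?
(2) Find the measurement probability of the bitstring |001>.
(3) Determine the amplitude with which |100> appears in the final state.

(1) The expectation value of ZXY is 0.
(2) The probability of measuring |001> is 1/2.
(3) |100> carries amplitude 0 in the final state.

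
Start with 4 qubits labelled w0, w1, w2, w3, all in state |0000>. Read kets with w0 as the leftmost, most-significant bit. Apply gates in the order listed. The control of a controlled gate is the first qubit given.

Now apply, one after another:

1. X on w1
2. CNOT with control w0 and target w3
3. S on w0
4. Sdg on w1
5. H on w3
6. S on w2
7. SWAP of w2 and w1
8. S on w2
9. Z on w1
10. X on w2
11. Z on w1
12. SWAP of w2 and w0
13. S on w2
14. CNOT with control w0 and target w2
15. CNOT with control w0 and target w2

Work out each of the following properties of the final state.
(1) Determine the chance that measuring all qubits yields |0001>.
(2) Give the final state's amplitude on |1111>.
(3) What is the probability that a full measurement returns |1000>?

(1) A full measurement returns |0001> with probability 1/2.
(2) The amplitude on |1111> is 0.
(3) The probability of measuring |1000> is 0.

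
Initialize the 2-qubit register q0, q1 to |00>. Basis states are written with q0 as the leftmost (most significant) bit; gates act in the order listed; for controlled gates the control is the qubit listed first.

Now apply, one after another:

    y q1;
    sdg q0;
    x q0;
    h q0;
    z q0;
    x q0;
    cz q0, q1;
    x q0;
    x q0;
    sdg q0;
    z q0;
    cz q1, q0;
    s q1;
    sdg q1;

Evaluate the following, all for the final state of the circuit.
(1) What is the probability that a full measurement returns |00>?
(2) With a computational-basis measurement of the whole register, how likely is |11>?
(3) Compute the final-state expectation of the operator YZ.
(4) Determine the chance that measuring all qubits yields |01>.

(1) Outcome |00> occurs with probability 0.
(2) A full measurement returns |11> with probability 1/2.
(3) In the final state, YZ has expectation -1.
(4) A full measurement returns |01> with probability 1/2.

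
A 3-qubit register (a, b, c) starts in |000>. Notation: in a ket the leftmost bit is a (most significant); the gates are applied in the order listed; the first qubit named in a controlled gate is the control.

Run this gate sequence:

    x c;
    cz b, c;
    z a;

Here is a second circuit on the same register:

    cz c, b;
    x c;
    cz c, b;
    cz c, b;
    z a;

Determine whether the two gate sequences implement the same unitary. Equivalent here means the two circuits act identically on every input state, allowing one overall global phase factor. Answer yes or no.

No — the two circuits implement different unitaries, even allowing a global phase.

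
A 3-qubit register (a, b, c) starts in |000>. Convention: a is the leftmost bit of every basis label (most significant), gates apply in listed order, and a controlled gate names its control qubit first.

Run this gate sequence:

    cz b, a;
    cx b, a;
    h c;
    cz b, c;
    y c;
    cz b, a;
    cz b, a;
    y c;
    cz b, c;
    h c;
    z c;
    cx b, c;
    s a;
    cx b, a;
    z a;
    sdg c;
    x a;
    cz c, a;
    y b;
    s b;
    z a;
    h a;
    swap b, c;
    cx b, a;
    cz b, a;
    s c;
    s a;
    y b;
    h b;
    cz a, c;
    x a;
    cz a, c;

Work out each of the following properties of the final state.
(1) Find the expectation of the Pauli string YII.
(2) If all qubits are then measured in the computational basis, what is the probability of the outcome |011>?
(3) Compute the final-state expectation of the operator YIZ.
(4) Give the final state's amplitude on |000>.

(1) The expectation value of YII is 1.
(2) A full measurement returns |011> with probability 1/4.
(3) In the final state, YIZ has expectation -1.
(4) |000> carries amplitude 0 in the final state.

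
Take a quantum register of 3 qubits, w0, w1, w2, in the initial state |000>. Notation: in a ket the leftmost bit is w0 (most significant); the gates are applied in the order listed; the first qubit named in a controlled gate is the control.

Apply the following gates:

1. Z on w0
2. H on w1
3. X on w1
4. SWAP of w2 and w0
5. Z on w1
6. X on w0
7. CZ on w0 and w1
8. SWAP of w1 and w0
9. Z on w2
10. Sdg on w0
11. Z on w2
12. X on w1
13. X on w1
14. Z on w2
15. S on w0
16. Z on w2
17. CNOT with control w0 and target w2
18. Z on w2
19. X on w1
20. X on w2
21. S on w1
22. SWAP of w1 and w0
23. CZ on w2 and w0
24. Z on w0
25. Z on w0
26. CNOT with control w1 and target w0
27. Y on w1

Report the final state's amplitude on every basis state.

After the circuit, the state carries amplitude sqrt(2)*I/2 on |011>, sqrt(2)*I/2 on |100>, and 0 on every other basis state. Key observation: the block from step 9 through step 16 cancels to the identity and can be dropped.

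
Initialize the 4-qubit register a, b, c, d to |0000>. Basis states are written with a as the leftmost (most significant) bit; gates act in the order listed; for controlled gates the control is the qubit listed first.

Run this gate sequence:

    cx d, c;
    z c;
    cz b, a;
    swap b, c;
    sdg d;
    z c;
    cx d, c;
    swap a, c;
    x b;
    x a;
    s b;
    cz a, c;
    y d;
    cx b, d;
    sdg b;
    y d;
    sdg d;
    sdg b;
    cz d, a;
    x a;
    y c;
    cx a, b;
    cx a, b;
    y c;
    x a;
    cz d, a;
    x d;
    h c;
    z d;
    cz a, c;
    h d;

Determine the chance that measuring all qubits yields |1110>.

The probability of measuring |1110> is 1/4. Key observation: steps 19-26 multiply out to the identity, so the circuit reduces to the remaining gates.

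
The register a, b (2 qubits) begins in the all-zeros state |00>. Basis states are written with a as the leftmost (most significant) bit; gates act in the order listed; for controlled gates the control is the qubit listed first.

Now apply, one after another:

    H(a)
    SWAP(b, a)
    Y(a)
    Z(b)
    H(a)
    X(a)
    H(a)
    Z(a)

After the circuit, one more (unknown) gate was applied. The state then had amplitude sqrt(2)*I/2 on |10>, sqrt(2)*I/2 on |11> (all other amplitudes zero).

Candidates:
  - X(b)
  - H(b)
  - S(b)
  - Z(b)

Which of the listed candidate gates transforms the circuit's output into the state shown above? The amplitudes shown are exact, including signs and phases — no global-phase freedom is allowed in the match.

The applied gate was Z(b). Key observation: the block from step 5 through step 8 cancels to the identity and can be dropped.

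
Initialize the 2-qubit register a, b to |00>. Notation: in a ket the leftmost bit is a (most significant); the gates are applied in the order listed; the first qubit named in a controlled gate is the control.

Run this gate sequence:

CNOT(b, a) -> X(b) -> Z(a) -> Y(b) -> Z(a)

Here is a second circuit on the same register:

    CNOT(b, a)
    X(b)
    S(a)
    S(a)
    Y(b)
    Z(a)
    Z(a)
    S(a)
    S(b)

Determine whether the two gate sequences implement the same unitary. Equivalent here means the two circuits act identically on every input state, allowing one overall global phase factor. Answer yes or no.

No, they are not equivalent — no single phase factor reconciles the two unitaries.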